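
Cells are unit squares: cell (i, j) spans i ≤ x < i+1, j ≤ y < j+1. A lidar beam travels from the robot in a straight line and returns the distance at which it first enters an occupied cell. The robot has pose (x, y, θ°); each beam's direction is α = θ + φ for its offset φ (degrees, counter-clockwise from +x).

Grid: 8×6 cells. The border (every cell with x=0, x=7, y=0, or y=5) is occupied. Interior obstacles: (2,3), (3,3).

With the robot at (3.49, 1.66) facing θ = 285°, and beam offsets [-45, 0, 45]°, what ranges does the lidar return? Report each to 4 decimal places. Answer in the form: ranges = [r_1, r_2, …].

ranges = [0.7621, 0.6833, 1.3200]

beam 1: φ=-45°, α=240°
  direction (-0.5000, -0.8660); cell (3,1); t to first gridline: x 0.9800, y 0.7621 (then +2.0000 / +1.1547)
    (3,0) via y @ 0.7621  # hit
  → r_1 = 0.7621
beam 2: φ=0°, α=285°
  direction (0.2588, -0.9659); cell (3,1); t to first gridline: x 1.9705, y 0.6833 (then +3.8637 / +1.0353)
    (3,0) via y @ 0.6833  # hit
  → r_2 = 0.6833
beam 3: φ=45°, α=330°
  direction (0.8660, -0.5000); cell (3,1); t to first gridline: x 0.5889, y 1.3200 (then +1.1547 / +2.0000)
    (4,1) via x @ 0.5889
    (4,0) via y @ 1.3200  # hit
  → r_3 = 1.3200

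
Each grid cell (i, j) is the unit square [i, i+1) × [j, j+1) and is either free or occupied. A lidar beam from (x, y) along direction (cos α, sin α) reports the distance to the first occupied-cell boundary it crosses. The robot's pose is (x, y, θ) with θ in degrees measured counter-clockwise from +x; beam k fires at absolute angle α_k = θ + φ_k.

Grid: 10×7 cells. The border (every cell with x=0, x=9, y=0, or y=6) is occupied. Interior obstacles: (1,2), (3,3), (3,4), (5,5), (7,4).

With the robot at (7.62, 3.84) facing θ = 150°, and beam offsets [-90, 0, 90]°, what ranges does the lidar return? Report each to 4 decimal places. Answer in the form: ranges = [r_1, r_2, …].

beam 1: φ=-90°, α=60°
  cosα=0.5000 sinα=0.8660 | (7,3) | tMaxX 0.7600 tMaxY 0.1848 | tΔX 2.0000 tΔY 1.1547
    t=0.1848 [y] (7,4) — stop
  → r_1 = 0.1848
beam 2: φ=0°, α=150°
  cosα=-0.8660 sinα=0.5000 | (7,3) | tMaxX 0.7159 tMaxY 0.3200 | tΔX 1.1547 tΔY 2.0000
    t=0.3200 [y] (7,4) — stop
  → r_2 = 0.3200
beam 3: φ=90°, α=240°
  cosα=-0.5000 sinα=-0.8660 | (7,3) | tMaxX 1.2400 tMaxY 0.9699 | tΔX 2.0000 tΔY 1.1547
    t=0.9699 [y] (7,2)
    t=1.2400 [x] (6,2)
    t=2.1246 [y] (6,1)
    t=3.2400 [x] (5,1)
    t=3.2793 [y] (5,0) — stop
  → r_3 = 3.2793

ranges = [0.1848, 0.3200, 3.2793]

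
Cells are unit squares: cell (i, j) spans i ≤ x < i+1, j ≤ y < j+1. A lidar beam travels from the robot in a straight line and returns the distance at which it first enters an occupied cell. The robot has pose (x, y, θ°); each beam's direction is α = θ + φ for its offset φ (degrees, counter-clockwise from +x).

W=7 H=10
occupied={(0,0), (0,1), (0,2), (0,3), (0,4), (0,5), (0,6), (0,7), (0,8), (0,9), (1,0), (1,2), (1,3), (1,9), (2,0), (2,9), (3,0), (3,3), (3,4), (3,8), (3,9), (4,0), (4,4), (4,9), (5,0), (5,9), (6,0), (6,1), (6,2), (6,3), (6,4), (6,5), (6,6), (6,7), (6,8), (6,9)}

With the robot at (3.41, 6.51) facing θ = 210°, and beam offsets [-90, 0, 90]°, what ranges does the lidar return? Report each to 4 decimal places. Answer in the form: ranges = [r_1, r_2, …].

ranges = [2.8752, 2.7828, 1.7436]

beam 1: φ=-90°, α=120°
  dir = (cos 120°, sin 120°) = (-0.5000, 0.8660); from cell (3,6)
  next x-line at t=0.8200, next y-line at t=0.5658; Δt_x=2.0000, Δt_y=1.1547
    y: enter (3,7) at t=0.5658
    x: enter (2,7) at t=0.8200
    y: enter (2,8) at t=1.7205
    x: enter (1,8) at t=2.8200
    y: enter (1,9) at t=2.8752 ← occupied
  → r_1 = 2.8752
beam 2: φ=0°, α=210°
  dir = (cos 210°, sin 210°) = (-0.8660, -0.5000); from cell (3,6)
  next x-line at t=0.4734, next y-line at t=1.0200; Δt_x=1.1547, Δt_y=2.0000
    x: enter (2,6) at t=0.4734
    y: enter (2,5) at t=1.0200
    x: enter (1,5) at t=1.6281
    x: enter (0,5) at t=2.7828 ← occupied
  → r_2 = 2.7828
beam 3: φ=90°, α=300°
  dir = (cos 300°, sin 300°) = (0.5000, -0.8660); from cell (3,6)
  next x-line at t=1.1800, next y-line at t=0.5889; Δt_x=2.0000, Δt_y=1.1547
    y: enter (3,5) at t=0.5889
    x: enter (4,5) at t=1.1800
    y: enter (4,4) at t=1.7436 ← occupied
  → r_3 = 1.7436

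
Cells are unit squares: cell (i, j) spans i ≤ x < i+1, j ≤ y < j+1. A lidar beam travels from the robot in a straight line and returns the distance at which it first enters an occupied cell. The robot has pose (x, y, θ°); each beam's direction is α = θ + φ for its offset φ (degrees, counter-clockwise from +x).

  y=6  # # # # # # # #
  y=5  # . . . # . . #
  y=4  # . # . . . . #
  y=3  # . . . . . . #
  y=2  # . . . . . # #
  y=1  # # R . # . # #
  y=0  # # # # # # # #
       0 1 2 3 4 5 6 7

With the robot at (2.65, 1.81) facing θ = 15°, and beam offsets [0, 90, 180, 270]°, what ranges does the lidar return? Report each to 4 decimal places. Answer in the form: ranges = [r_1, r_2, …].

beam 1: φ=0°, α=15°
  dir = (cos 15°, sin 15°) = (0.9659, 0.2588); from cell (2,1)
  next x-line at t=0.3623, next y-line at t=0.7341; Δt_x=1.0353, Δt_y=3.8637
    x: enter (3,1) at t=0.3623
    y: enter (3,2) at t=0.7341
    x: enter (4,2) at t=1.3976
    x: enter (5,2) at t=2.4329
    x: enter (6,2) at t=3.4682 ← occupied
  → r_1 = 3.4682
beam 2: φ=90°, α=105°
  dir = (cos 105°, sin 105°) = (-0.2588, 0.9659); from cell (2,1)
  next x-line at t=2.5114, next y-line at t=0.1967; Δt_x=3.8637, Δt_y=1.0353
    y: enter (2,2) at t=0.1967
    y: enter (2,3) at t=1.2320
    y: enter (2,4) at t=2.2673 ← occupied
  → r_2 = 2.2673
beam 3: φ=180°, α=195°
  dir = (cos 195°, sin 195°) = (-0.9659, -0.2588); from cell (2,1)
  next x-line at t=0.6729, next y-line at t=3.1296; Δt_x=1.0353, Δt_y=3.8637
    x: enter (1,1) at t=0.6729 ← occupied
  → r_3 = 0.6729
beam 4: φ=270°, α=285°
  dir = (cos 285°, sin 285°) = (0.2588, -0.9659); from cell (2,1)
  next x-line at t=1.3523, next y-line at t=0.8386; Δt_x=3.8637, Δt_y=1.0353
    y: enter (2,0) at t=0.8386 ← occupied
  → r_4 = 0.8386

ranges = [3.4682, 2.2673, 0.6729, 0.8386]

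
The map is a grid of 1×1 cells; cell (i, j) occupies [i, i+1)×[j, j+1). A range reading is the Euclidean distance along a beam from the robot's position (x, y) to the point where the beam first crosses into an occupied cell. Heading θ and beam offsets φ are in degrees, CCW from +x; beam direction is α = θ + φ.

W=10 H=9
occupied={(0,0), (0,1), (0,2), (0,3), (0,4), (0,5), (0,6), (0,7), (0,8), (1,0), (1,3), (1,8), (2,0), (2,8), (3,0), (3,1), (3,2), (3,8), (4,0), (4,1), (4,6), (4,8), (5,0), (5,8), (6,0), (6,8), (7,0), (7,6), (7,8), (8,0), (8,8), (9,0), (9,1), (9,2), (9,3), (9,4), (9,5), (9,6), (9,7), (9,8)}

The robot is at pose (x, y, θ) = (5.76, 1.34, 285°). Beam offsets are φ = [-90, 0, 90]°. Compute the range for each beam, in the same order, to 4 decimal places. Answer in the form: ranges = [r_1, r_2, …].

beam 1: φ=-90°, α=195°
  cosα=-0.9659 sinα=-0.2588 | (5,1) | tMaxX 0.7868 tMaxY 1.3137 | tΔX 1.0353 tΔY 3.8637
    t=0.7868 [x] (4,1) — stop
  → r_1 = 0.7868
beam 2: φ=0°, α=285°
  cosα=0.2588 sinα=-0.9659 | (5,1) | tMaxX 0.9273 tMaxY 0.3520 | tΔX 3.8637 tΔY 1.0353
    t=0.3520 [y] (5,0) — stop
  → r_2 = 0.3520
beam 3: φ=90°, α=15°
  cosα=0.9659 sinα=0.2588 | (5,1) | tMaxX 0.2485 tMaxY 2.5500 | tΔX 1.0353 tΔY 3.8637
    t=0.2485 [x] (6,1)
    t=1.2837 [x] (7,1)
    t=2.3190 [x] (8,1)
    t=2.5500 [y] (8,2)
    t=3.3543 [x] (9,2) — stop
  → r_3 = 3.3543

ranges = [0.7868, 0.3520, 3.3543]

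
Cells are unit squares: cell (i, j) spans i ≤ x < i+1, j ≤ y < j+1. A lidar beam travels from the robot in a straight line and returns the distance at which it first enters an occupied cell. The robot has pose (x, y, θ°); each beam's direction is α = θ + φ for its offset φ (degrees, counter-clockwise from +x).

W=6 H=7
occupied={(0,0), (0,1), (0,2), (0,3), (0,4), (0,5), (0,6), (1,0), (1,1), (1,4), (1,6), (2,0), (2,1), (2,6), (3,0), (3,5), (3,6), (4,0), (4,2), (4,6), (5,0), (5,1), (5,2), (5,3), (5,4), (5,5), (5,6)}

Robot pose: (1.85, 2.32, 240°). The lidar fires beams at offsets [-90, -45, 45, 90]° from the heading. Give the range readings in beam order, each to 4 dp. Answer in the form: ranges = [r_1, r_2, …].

ranges = [0.9815, 0.8800, 0.3313, 0.6400]

beam 1: φ=-90°, α=150°
  cosα=-0.8660 sinα=0.5000 | (1,2) | tMaxX 0.9815 tMaxY 1.3600 | tΔX 1.1547 tΔY 2.0000
    t=0.9815 [x] (0,2) — stop
  → r_1 = 0.9815
beam 2: φ=-45°, α=195°
  cosα=-0.9659 sinα=-0.2588 | (1,2) | tMaxX 0.8800 tMaxY 1.2364 | tΔX 1.0353 tΔY 3.8637
    t=0.8800 [x] (0,2) — stop
  → r_2 = 0.8800
beam 3: φ=45°, α=285°
  cosα=0.2588 sinα=-0.9659 | (1,2) | tMaxX 0.5796 tMaxY 0.3313 | tΔX 3.8637 tΔY 1.0353
    t=0.3313 [y] (1,1) — stop
  → r_3 = 0.3313
beam 4: φ=90°, α=330°
  cosα=0.8660 sinα=-0.5000 | (1,2) | tMaxX 0.1732 tMaxY 0.6400 | tΔX 1.1547 tΔY 2.0000
    t=0.1732 [x] (2,2)
    t=0.6400 [y] (2,1) — stop
  → r_4 = 0.6400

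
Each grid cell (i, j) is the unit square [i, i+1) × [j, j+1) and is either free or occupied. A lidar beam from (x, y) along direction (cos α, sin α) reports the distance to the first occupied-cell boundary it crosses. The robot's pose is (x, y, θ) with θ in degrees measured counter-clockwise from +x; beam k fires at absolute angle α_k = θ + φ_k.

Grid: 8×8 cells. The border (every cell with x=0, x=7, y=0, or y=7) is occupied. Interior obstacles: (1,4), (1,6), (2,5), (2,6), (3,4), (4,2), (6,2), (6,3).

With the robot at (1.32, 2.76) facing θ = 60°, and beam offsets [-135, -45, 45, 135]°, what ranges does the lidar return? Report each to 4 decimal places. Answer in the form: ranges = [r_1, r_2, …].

beam 1: φ=-135°, α=285°
  direction (0.2588, -0.9659); cell (1,2); t to first gridline: x 2.6273, y 0.7868 (then +3.8637 / +1.0353)
    (1,1) via y @ 0.7868
    (1,0) via y @ 1.8221  # hit
  → r_1 = 1.8221
beam 2: φ=-45°, α=15°
  direction (0.9659, 0.2588); cell (1,2); t to first gridline: x 0.7040, y 0.9273 (then +1.0353 / +3.8637)
    (2,2) via x @ 0.7040
    (2,3) via y @ 0.9273
    (3,3) via x @ 1.7393
    (4,3) via x @ 2.7745
    (5,3) via x @ 3.8098
    (5,4) via y @ 4.7910
    (6,4) via x @ 4.8451
    (7,4) via x @ 5.8804  # hit
  → r_2 = 5.8804
beam 3: φ=45°, α=105°
  direction (-0.2588, 0.9659); cell (1,2); t to first gridline: x 1.2364, y 0.2485 (then +3.8637 / +1.0353)
    (1,3) via y @ 0.2485
    (0,3) via x @ 1.2364  # hit
  → r_3 = 1.2364
beam 4: φ=135°, α=195°
  direction (-0.9659, -0.2588); cell (1,2); t to first gridline: x 0.3313, y 2.9364 (then +1.0353 / +3.8637)
    (0,2) via x @ 0.3313  # hit
  → r_4 = 0.3313

ranges = [1.8221, 5.8804, 1.2364, 0.3313]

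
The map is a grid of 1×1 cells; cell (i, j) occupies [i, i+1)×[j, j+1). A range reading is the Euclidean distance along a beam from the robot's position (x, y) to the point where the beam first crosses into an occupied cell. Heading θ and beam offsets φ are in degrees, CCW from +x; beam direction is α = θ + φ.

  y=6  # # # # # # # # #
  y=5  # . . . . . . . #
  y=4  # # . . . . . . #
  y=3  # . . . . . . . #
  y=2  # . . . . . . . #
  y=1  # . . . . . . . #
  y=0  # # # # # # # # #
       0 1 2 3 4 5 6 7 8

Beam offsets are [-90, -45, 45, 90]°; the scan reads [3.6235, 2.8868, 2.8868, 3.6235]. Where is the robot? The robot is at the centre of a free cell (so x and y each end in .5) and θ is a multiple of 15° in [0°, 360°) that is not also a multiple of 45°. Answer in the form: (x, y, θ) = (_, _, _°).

Candidates: 34 free-cell centres × 16 headings = 544 poses. Raycast each; keep the one whose scan matches to 4 dp.
  (5.5, 4.5, 30°): beam 1 = 4.0415 ≠ 3.6235 ✗
  (4.5, 1.5, 210°): beam 1 = 5.1962 ≠ 3.6235 ✗
  (4.5, 5.5, 75°): beam 2 = 1.0000 ≠ 2.8868 ✗
  (7.5, 5.5, 30°): beam 1 = 1.0000 ≠ 3.6235 ✗
  …
  (4.5, 3.5, 105°): r_1=3.6235, r_2=2.8868, r_3=2.8868, r_4=3.6235 — all match ✓
Only this pose fits every beam.

(x, y, θ) = (4.5, 3.5, 105°)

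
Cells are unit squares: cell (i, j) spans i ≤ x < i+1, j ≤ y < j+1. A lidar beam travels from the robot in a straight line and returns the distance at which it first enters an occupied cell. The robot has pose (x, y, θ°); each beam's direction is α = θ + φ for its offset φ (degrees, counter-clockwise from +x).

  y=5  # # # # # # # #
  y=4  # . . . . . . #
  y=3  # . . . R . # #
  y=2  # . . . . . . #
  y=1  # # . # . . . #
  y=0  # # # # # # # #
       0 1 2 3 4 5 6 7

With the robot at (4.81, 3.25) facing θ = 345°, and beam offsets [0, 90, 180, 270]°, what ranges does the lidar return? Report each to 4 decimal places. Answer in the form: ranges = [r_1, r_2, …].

beam 1: φ=0°, α=345°
  direction (0.9659, -0.2588); cell (4,3); t to first gridline: x 0.1967, y 0.9659 (then +1.0353 / +3.8637)
    (5,3) via x @ 0.1967
    (5,2) via y @ 0.9659
    (6,2) via x @ 1.2320
    (7,2) via x @ 2.2673  # hit
  → r_1 = 2.2673
beam 2: φ=90°, α=75°
  direction (0.2588, 0.9659); cell (4,3); t to first gridline: x 0.7341, y 0.7765 (then +3.8637 / +1.0353)
    (5,3) via x @ 0.7341
    (5,4) via y @ 0.7765
    (5,5) via y @ 1.8117  # hit
  → r_2 = 1.8117
beam 3: φ=180°, α=165°
  direction (-0.9659, 0.2588); cell (4,3); t to first gridline: x 0.8386, y 2.8978 (then +1.0353 / +3.8637)
    (3,3) via x @ 0.8386
    (2,3) via x @ 1.8738
    (2,4) via y @ 2.8978
    (1,4) via x @ 2.9091
    (0,4) via x @ 3.9444  # hit
  → r_3 = 3.9444
beam 4: φ=270°, α=255°
  direction (-0.2588, -0.9659); cell (4,3); t to first gridline: x 3.1296, y 0.2588 (then +3.8637 / +1.0353)
    (4,2) via y @ 0.2588
    (4,1) via y @ 1.2941
    (4,0) via y @ 2.3294  # hit
  → r_4 = 2.3294

ranges = [2.2673, 1.8117, 3.9444, 2.3294]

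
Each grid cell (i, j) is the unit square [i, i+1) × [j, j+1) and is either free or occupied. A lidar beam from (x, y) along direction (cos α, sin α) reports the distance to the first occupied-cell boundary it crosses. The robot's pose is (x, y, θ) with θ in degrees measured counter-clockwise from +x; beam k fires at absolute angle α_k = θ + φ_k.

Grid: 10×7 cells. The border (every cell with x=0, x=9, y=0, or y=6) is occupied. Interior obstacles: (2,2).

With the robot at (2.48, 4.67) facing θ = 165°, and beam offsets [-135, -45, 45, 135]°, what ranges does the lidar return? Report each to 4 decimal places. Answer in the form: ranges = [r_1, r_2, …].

ranges = [2.6600, 1.5358, 1.7090, 4.2378]

beam 1: φ=-135°, α=30°
  dir = (cos 30°, sin 30°) = (0.8660, 0.5000); from cell (2,4)
  next x-line at t=0.6004, next y-line at t=0.6600; Δt_x=1.1547, Δt_y=2.0000
    x: enter (3,4) at t=0.6004
    y: enter (3,5) at t=0.6600
    x: enter (4,5) at t=1.7551
    y: enter (4,6) at t=2.6600 ← occupied
  → r_1 = 2.6600
beam 2: φ=-45°, α=120°
  dir = (cos 120°, sin 120°) = (-0.5000, 0.8660); from cell (2,4)
  next x-line at t=0.9600, next y-line at t=0.3811; Δt_x=2.0000, Δt_y=1.1547
    y: enter (2,5) at t=0.3811
    x: enter (1,5) at t=0.9600
    y: enter (1,6) at t=1.5358 ← occupied
  → r_2 = 1.5358
beam 3: φ=45°, α=210°
  dir = (cos 210°, sin 210°) = (-0.8660, -0.5000); from cell (2,4)
  next x-line at t=0.5543, next y-line at t=1.3400; Δt_x=1.1547, Δt_y=2.0000
    x: enter (1,4) at t=0.5543
    y: enter (1,3) at t=1.3400
    x: enter (0,3) at t=1.7090 ← occupied
  → r_3 = 1.7090
beam 4: φ=135°, α=300°
  dir = (cos 300°, sin 300°) = (0.5000, -0.8660); from cell (2,4)
  next x-line at t=1.0400, next y-line at t=0.7736; Δt_x=2.0000, Δt_y=1.1547
    y: enter (2,3) at t=0.7736
    x: enter (3,3) at t=1.0400
    y: enter (3,2) at t=1.9283
    x: enter (4,2) at t=3.0400
    y: enter (4,1) at t=3.0831
    y: enter (4,0) at t=4.2378 ← occupied
  → r_4 = 4.2378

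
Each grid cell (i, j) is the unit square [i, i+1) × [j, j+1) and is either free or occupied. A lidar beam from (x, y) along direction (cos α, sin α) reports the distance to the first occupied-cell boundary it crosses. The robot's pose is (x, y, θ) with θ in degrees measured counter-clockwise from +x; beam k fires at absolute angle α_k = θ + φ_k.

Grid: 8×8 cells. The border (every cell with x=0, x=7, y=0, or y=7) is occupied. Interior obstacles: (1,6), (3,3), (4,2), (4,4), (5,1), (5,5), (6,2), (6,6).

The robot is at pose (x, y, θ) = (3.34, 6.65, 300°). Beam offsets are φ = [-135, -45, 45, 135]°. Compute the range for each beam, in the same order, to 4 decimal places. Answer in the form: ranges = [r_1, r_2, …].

beam 1: φ=-135°, α=165°
  direction (-0.9659, 0.2588); cell (3,6); t to first gridline: x 0.3520, y 1.3523 (then +1.0353 / +3.8637)
    (2,6) via x @ 0.3520
    (2,7) via y @ 1.3523  # hit
  → r_1 = 1.3523
beam 2: φ=-45°, α=255°
  direction (-0.2588, -0.9659); cell (3,6); t to first gridline: x 1.3137, y 0.6729 (then +3.8637 / +1.0353)
    (3,5) via y @ 0.6729
    (2,5) via x @ 1.3137
    (2,4) via y @ 1.7082
    (2,3) via y @ 2.7435
    (2,2) via y @ 3.7788
    (2,1) via y @ 4.8140
    (1,1) via x @ 5.1774
    (1,0) via y @ 5.8493  # hit
  → r_2 = 5.8493
beam 3: φ=45°, α=345°
  direction (0.9659, -0.2588); cell (3,6); t to first gridline: x 0.6833, y 2.5114 (then +1.0353 / +3.8637)
    (4,6) via x @ 0.6833
    (5,6) via x @ 1.7186
    (5,5) via y @ 2.5114  # hit
  → r_3 = 2.5114
beam 4: φ=135°, α=75°
  direction (0.2588, 0.9659); cell (3,6); t to first gridline: x 2.5500, y 0.3623 (then +3.8637 / +1.0353)
    (3,7) via y @ 0.3623  # hit
  → r_4 = 0.3623

ranges = [1.3523, 5.8493, 2.5114, 0.3623]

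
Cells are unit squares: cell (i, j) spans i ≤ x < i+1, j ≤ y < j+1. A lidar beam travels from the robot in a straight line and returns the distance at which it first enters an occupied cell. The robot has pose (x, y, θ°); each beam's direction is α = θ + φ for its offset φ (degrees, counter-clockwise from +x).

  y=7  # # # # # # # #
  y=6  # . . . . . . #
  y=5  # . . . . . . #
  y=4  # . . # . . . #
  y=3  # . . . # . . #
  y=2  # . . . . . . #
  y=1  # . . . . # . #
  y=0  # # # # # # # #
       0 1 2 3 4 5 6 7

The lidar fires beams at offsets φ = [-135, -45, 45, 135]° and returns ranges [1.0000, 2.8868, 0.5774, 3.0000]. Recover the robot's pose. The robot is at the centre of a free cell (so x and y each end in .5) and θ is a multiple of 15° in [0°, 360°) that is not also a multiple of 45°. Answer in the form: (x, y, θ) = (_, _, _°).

Candidates: 33 free-cell centres × 16 headings = 528 poses. Raycast each; keep the one whose scan matches to 4 dp.
  (6.5, 2.5, 240°): beam 1 = 4.6587 ≠ 1.0000 ✗
  (3.5, 6.5, 210°): beam 1 = 0.5176 ≠ 1.0000 ✗
  (3.5, 3.5, 300°): beam 1 = 2.5882 ≠ 1.0000 ✗
  (4.5, 2.5, 60°): beam 1 = 1.5529 ≠ 1.0000 ✗
  (5.5, 4.5, 330°): beam 1 = 1.5529 ≠ 1.0000 ✗
  …
  (4.5, 2.5, 75°): r_1=1.0000, r_2=2.8868, r_3=0.5774, r_4=3.0000 — all match ✓
Unique over the lattice → pose = (4.5, 2.5, 75°).

(x, y, θ) = (4.5, 2.5, 75°)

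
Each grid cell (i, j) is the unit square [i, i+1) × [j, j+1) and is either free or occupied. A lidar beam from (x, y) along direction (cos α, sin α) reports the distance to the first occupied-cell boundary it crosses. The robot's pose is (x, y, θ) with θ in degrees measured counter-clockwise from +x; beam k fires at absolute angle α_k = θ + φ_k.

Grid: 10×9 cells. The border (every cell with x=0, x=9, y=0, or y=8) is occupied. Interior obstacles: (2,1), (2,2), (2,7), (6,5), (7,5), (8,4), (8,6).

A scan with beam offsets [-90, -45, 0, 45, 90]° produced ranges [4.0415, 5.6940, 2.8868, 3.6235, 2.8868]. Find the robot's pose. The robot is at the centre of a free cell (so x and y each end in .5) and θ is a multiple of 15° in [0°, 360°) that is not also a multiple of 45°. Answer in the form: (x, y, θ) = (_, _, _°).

(x, y, θ) = (3.5, 4.5, 30°)

Enumerate (i+0.5, j+0.5, θ) over the 49 free cells and 16 admissible headings. For each, cast all 5 beams and compare to the given ranges.
  (3.5, 5.5, 75°): beam 1 = 4.6587 ≠ 4.0415 ✗
  (1.5, 2.5, 240°): beam 1 = 0.5774 ≠ 4.0415 ✗
  (4.5, 1.5, 255°): beam 1 = 1.5529 ≠ 4.0415 ✗
  (5.5, 5.5, 195°): beam 1 = 2.5882 ≠ 4.0415 ✗
  …
  (3.5, 4.5, 30°): r_1=4.0415, r_2=5.6940, r_3=2.8868, r_4=3.6235, r_5=2.8868 — all match ✓
No second candidate reproduces the full scan.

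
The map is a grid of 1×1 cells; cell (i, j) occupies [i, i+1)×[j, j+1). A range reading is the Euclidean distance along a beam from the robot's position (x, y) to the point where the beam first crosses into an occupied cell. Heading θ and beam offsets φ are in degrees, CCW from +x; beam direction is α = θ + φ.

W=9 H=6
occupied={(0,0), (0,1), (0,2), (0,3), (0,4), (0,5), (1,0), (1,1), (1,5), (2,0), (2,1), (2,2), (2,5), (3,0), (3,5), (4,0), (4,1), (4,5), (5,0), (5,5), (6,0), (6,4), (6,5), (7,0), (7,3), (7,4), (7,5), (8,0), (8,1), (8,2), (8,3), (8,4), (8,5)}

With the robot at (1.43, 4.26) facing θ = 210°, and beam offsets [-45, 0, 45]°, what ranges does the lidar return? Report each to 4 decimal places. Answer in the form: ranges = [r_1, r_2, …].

ranges = [0.4452, 0.4965, 1.6614]

beam 1: φ=-45°, α=165°
  dir = (cos 165°, sin 165°) = (-0.9659, 0.2588); from cell (1,4)
  next x-line at t=0.4452, next y-line at t=2.8591; Δt_x=1.0353, Δt_y=3.8637
    x: enter (0,4) at t=0.4452 ← occupied
  → r_1 = 0.4452
beam 2: φ=0°, α=210°
  dir = (cos 210°, sin 210°) = (-0.8660, -0.5000); from cell (1,4)
  next x-line at t=0.4965, next y-line at t=0.5200; Δt_x=1.1547, Δt_y=2.0000
    x: enter (0,4) at t=0.4965 ← occupied
  → r_2 = 0.4965
beam 3: φ=45°, α=255°
  dir = (cos 255°, sin 255°) = (-0.2588, -0.9659); from cell (1,4)
  next x-line at t=1.6614, next y-line at t=0.2692; Δt_x=3.8637, Δt_y=1.0353
    y: enter (1,3) at t=0.2692
    y: enter (1,2) at t=1.3044
    x: enter (0,2) at t=1.6614 ← occupied
  → r_3 = 1.6614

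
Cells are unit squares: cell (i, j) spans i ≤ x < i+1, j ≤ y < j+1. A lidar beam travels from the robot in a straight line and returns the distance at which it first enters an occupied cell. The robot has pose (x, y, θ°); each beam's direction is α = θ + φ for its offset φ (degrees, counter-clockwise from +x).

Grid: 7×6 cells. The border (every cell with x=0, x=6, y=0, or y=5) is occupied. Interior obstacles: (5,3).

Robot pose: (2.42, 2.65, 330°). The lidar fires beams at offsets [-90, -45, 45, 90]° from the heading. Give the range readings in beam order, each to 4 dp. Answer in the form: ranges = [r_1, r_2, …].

beam 1: φ=-90°, α=240°
  cosα=-0.5000 sinα=-0.8660 | (2,2) | tMaxX 0.8400 tMaxY 0.7506 | tΔX 2.0000 tΔY 1.1547
    t=0.7506 [y] (2,1)
    t=0.8400 [x] (1,1)
    t=1.9053 [y] (1,0) — stop
  → r_1 = 1.9053
beam 2: φ=-45°, α=285°
  cosα=0.2588 sinα=-0.9659 | (2,2) | tMaxX 2.2409 tMaxY 0.6729 | tΔX 3.8637 tΔY 1.0353
    t=0.6729 [y] (2,1)
    t=1.7082 [y] (2,0) — stop
  → r_2 = 1.7082
beam 3: φ=45°, α=15°
  cosα=0.9659 sinα=0.2588 | (2,2) | tMaxX 0.6005 tMaxY 1.3523 | tΔX 1.0353 tΔY 3.8637
    t=0.6005 [x] (3,2)
    t=1.3523 [y] (3,3)
    t=1.6357 [x] (4,3)
    t=2.6710 [x] (5,3) — stop
  → r_3 = 2.6710
beam 4: φ=90°, α=60°
  cosα=0.5000 sinα=0.8660 | (2,2) | tMaxX 1.1600 tMaxY 0.4041 | tΔX 2.0000 tΔY 1.1547
    t=0.4041 [y] (2,3)
    t=1.1600 [x] (3,3)
    t=1.5588 [y] (3,4)
    t=2.7135 [y] (3,5) — stop
  → r_4 = 2.7135

ranges = [1.9053, 1.7082, 2.6710, 2.7135]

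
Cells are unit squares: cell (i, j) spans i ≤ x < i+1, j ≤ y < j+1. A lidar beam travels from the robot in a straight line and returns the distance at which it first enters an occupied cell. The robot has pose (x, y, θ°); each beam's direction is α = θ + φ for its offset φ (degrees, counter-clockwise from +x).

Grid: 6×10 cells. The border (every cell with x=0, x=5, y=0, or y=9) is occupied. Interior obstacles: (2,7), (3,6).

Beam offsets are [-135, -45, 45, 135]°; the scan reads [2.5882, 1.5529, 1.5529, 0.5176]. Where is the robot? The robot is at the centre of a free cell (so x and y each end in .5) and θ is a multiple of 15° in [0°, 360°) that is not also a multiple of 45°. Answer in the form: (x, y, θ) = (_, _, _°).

(x, y, θ) = (3.5, 8.5, 330°)

The pose lattice has 30·16 = 480 candidates. Test each by forward raycasting.
  (2.5, 8.5, 255°): beam 1 = 0.5774 ≠ 2.5882 ✗
  (2.5, 2.5, 345°): beam 1 = 1.7321 ≠ 2.5882 ✗
  (3.5, 8.5, 195°): beam 1 = 0.5774 ≠ 2.5882 ✗
  (4.5, 6.5, 300°): beam 1 = 0.5176 ≠ 2.5882 ✗
  (3.5, 3.5, 345°): beam 1 = 2.8868 ≠ 2.5882 ✗
  …
  (3.5, 8.5, 330°): r_1=2.5882, r_2=1.5529, r_3=1.5529, r_4=0.5176 — all match ✓
No second candidate reproduces the full scan.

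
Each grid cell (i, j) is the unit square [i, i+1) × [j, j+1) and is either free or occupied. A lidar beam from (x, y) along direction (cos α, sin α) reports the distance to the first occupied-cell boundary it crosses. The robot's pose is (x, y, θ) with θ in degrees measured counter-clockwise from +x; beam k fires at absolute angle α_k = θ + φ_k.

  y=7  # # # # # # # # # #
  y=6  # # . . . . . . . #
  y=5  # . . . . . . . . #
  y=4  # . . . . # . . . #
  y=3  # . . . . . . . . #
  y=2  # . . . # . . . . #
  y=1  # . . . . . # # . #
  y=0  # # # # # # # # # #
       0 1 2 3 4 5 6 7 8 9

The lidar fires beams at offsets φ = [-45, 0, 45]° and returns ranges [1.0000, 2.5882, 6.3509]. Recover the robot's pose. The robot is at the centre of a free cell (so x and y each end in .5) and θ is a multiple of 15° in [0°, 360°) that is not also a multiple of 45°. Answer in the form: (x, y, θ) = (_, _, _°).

(x, y, θ) = (1.5, 1.5, 15°)

Enumerate (i+0.5, j+0.5, θ) over the 43 free cells and 16 admissible headings. For each, cast all 3 beams and compare to the given ranges.
  (5.5, 2.5, 30°): beam 1 = 1.9319 ≠ 1.0000 ✗
  (1.5, 4.5, 330°): beam 1 = 3.6235 ≠ 1.0000 ✗
  (1.5, 4.5, 255°): beam 1 = 0.5774 ≠ 1.0000 ✗
  …
  (1.5, 1.5, 15°): r_1=1.0000, r_2=2.5882, r_3=6.3509 — all match ✓
No second candidate reproduces the full scan.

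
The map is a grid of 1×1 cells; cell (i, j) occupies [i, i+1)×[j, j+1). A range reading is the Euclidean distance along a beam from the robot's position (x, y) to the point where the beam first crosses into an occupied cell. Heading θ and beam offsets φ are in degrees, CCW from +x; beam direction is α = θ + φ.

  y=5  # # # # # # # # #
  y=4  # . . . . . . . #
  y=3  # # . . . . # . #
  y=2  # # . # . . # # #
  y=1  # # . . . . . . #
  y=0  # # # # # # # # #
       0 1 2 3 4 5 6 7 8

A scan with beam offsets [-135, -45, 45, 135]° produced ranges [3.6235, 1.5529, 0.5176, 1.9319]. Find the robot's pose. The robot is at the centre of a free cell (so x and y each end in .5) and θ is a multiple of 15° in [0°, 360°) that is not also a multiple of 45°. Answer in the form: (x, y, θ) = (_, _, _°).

(x, y, θ) = (2.5, 3.5, 120°)

Candidates: 21 free-cell centres × 16 headings = 336 poses. Raycast each; keep the one whose scan matches to 4 dp.
  (4.5, 3.5, 300°): beam 2 = 2.5882 ≠ 1.5529 ✗
  (6.5, 1.5, 30°): beam 1 = 0.5176 ≠ 3.6235 ✗
  (5.5, 4.5, 255°): beam 1 = 0.5774 ≠ 3.6235 ✗
  …
  (2.5, 3.5, 120°): r_1=3.6235, r_2=1.5529, r_3=0.5176, r_4=1.9319 — all match ✓
No second candidate reproduces the full scan.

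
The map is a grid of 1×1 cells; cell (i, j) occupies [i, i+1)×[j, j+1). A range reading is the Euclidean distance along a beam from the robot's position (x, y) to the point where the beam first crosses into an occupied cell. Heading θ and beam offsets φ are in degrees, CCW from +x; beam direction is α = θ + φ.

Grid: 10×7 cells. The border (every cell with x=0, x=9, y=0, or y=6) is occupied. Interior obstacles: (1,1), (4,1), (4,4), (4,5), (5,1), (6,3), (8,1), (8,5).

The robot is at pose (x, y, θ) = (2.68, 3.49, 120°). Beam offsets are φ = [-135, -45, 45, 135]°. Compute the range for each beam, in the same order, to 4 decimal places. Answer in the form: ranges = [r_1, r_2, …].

ranges = [5.7569, 2.5985, 1.7393, 2.5778]

beam 1: φ=-135°, α=345°
  cosα=0.9659 sinα=-0.2588 | (2,3) | tMaxX 0.3313 tMaxY 1.8932 | tΔX 1.0353 tΔY 3.8637
    t=0.3313 [x] (3,3)
    t=1.3666 [x] (4,3)
    t=1.8932 [y] (4,2)
    t=2.4018 [x] (5,2)
    t=3.4371 [x] (6,2)
    t=4.4724 [x] (7,2)
    t=5.5077 [x] (8,2)
    t=5.7569 [y] (8,1) — stop
  → r_1 = 5.7569
beam 2: φ=-45°, α=75°
  cosα=0.2588 sinα=0.9659 | (2,3) | tMaxX 1.2364 tMaxY 0.5280 | tΔX 3.8637 tΔY 1.0353
    t=0.5280 [y] (2,4)
    t=1.2364 [x] (3,4)
    t=1.5633 [y] (3,5)
    t=2.5985 [y] (3,6) — stop
  → r_2 = 2.5985
beam 3: φ=45°, α=165°
  cosα=-0.9659 sinα=0.2588 | (2,3) | tMaxX 0.7040 tMaxY 1.9705 | tΔX 1.0353 tΔY 3.8637
    t=0.7040 [x] (1,3)
    t=1.7393 [x] (0,3) — stop
  → r_3 = 1.7393
beam 4: φ=135°, α=255°
  cosα=-0.2588 sinα=-0.9659 | (2,3) | tMaxX 2.6273 tMaxY 0.5073 | tΔX 3.8637 tΔY 1.0353
    t=0.5073 [y] (2,2)
    t=1.5426 [y] (2,1)
    t=2.5778 [y] (2,0) — stop
  → r_4 = 2.5778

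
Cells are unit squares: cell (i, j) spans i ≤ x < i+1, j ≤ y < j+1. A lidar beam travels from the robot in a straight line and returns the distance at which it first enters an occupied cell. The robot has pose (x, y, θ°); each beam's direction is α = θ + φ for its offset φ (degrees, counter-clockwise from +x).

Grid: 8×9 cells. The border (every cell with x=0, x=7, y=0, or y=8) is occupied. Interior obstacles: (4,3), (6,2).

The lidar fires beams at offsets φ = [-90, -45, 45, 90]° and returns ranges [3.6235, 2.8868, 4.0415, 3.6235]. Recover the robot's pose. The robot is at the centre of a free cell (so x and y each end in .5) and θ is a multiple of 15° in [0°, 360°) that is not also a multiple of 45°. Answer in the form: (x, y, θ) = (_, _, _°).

Candidates: 40 free-cell centres × 16 headings = 640 poses. Raycast each; keep the one whose scan matches to 4 dp.
  (4.5, 4.5, 150°): beam 1 = 4.0415 ≠ 3.6235 ✗
  (2.5, 1.5, 345°): beam 1 = 0.5176 ≠ 3.6235 ✗
  (3.5, 2.5, 345°): beam 1 = 1.5529 ≠ 3.6235 ✗
  …
  (3.5, 4.5, 195°): r_1=3.6235, r_2=2.8868, r_3=4.0415, r_4=3.6235 — all match ✓
Unique over the lattice → pose = (3.5, 4.5, 195°).

(x, y, θ) = (3.5, 4.5, 195°)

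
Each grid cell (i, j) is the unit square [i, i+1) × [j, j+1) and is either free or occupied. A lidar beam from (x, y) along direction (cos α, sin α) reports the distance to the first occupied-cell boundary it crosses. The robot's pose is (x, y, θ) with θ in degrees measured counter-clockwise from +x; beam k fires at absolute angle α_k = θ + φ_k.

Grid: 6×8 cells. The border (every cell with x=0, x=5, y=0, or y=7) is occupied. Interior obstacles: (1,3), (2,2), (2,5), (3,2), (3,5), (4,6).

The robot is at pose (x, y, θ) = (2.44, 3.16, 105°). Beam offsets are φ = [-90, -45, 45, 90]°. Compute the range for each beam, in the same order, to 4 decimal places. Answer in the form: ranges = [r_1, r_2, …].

ranges = [2.6503, 2.1246, 0.5081, 0.4555]

beam 1: φ=-90°, α=15°
  direction (0.9659, 0.2588); cell (2,3); t to first gridline: x 0.5798, y 3.2455 (then +1.0353 / +3.8637)
    (3,3) via x @ 0.5798
    (4,3) via x @ 1.6150
    (5,3) via x @ 2.6503  # hit
  → r_1 = 2.6503
beam 2: φ=-45°, α=60°
  direction (0.5000, 0.8660); cell (2,3); t to first gridline: x 1.1200, y 0.9699 (then +2.0000 / +1.1547)
    (2,4) via y @ 0.9699
    (3,4) via x @ 1.1200
    (3,5) via y @ 2.1246  # hit
  → r_2 = 2.1246
beam 3: φ=45°, α=150°
  direction (-0.8660, 0.5000); cell (2,3); t to first gridline: x 0.5081, y 1.6800 (then +1.1547 / +2.0000)
    (1,3) via x @ 0.5081  # hit
  → r_3 = 0.5081
beam 4: φ=90°, α=195°
  direction (-0.9659, -0.2588); cell (2,3); t to first gridline: x 0.4555, y 0.6182 (then +1.0353 / +3.8637)
    (1,3) via x @ 0.4555  # hit
  → r_4 = 0.4555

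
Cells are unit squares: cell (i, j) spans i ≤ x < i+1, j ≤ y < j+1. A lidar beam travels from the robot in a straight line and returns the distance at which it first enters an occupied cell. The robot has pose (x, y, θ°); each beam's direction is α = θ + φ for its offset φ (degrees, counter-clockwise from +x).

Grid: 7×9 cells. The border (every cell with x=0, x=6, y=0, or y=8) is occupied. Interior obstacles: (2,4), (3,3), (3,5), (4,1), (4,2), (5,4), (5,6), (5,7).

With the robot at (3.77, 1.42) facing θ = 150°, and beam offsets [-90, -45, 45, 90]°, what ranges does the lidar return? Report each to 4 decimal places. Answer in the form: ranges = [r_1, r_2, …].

ranges = [0.4600, 1.6357, 1.6228, 0.4850]

beam 1: φ=-90°, α=60°
  d=(0.5000,0.8660)  start (3,1)  tX=0.4600 tY=0.6697  stride 1/|dx|=2.0000 1/|dy|=1.1547
    cross x-line → (4,1), t=0.4600 (wall)
  → r_1 = 0.4600
beam 2: φ=-45°, α=105°
  d=(-0.2588,0.9659)  start (3,1)  tX=2.9751 tY=0.6005  stride 1/|dx|=3.8637 1/|dy|=1.0353
    cross y-line → (3,2), t=0.6005
    cross y-line → (3,3), t=1.6357 (wall)
  → r_2 = 1.6357
beam 3: φ=45°, α=195°
  d=(-0.9659,-0.2588)  start (3,1)  tX=0.7972 tY=1.6228  stride 1/|dx|=1.0353 1/|dy|=3.8637
    cross x-line → (2,1), t=0.7972
    cross y-line → (2,0), t=1.6228 (wall)
  → r_3 = 1.6228
beam 4: φ=90°, α=240°
  d=(-0.5000,-0.8660)  start (3,1)  tX=1.5400 tY=0.4850  stride 1/|dx|=2.0000 1/|dy|=1.1547
    cross y-line → (3,0), t=0.4850 (wall)
  → r_4 = 0.4850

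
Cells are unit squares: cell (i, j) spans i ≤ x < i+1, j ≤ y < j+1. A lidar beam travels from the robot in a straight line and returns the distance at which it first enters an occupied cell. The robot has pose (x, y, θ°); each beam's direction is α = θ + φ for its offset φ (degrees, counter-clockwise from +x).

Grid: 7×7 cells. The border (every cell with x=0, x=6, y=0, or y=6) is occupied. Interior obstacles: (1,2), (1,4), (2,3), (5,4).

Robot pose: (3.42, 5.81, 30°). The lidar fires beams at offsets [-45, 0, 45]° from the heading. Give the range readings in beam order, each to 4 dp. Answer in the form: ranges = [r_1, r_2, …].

ranges = [2.6710, 0.3800, 0.1967]

beam 1: φ=-45°, α=345°
  dir = (cos 345°, sin 345°) = (0.9659, -0.2588); from cell (3,5)
  next x-line at t=0.6005, next y-line at t=3.1296; Δt_x=1.0353, Δt_y=3.8637
    x: enter (4,5) at t=0.6005
    x: enter (5,5) at t=1.6357
    x: enter (6,5) at t=2.6710 ← occupied
  → r_1 = 2.6710
beam 2: φ=0°, α=30°
  dir = (cos 30°, sin 30°) = (0.8660, 0.5000); from cell (3,5)
  next x-line at t=0.6697, next y-line at t=0.3800; Δt_x=1.1547, Δt_y=2.0000
    y: enter (3,6) at t=0.3800 ← occupied
  → r_2 = 0.3800
beam 3: φ=45°, α=75°
  dir = (cos 75°, sin 75°) = (0.2588, 0.9659); from cell (3,5)
  next x-line at t=2.2409, next y-line at t=0.1967; Δt_x=3.8637, Δt_y=1.0353
    y: enter (3,6) at t=0.1967 ← occupied
  → r_3 = 0.1967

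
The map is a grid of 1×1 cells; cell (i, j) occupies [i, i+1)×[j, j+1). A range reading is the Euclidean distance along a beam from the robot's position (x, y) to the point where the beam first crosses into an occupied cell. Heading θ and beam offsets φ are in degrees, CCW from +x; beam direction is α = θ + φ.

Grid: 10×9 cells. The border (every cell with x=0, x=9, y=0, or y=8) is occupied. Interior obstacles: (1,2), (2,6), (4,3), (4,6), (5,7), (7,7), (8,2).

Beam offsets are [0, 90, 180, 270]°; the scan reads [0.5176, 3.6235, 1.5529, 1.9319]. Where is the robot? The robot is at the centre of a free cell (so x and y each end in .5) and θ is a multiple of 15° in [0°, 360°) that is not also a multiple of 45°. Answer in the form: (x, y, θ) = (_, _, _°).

(x, y, θ) = (4.5, 1.5, 285°)

The pose lattice has 49·16 = 784 candidates. Test each by forward raycasting.
  (8.5, 4.5, 165°): beam 1 = 5.7956 ≠ 0.5176 ✗
  (1.5, 7.5, 300°): beam 1 = 1.0000 ≠ 0.5176 ✗
  (2.5, 7.5, 300°): beam 1 = 0.5774 ≠ 0.5176 ✗
  (6.5, 4.5, 75°): beam 1 = 2.5882 ≠ 0.5176 ✗
  (6.5, 2.5, 210°): beam 1 = 3.0000 ≠ 0.5176 ✗
  …
  (4.5, 1.5, 285°): r_1=0.5176, r_2=3.6235, r_3=1.5529, r_4=1.9319 — all match ✓
Only this pose fits every beam.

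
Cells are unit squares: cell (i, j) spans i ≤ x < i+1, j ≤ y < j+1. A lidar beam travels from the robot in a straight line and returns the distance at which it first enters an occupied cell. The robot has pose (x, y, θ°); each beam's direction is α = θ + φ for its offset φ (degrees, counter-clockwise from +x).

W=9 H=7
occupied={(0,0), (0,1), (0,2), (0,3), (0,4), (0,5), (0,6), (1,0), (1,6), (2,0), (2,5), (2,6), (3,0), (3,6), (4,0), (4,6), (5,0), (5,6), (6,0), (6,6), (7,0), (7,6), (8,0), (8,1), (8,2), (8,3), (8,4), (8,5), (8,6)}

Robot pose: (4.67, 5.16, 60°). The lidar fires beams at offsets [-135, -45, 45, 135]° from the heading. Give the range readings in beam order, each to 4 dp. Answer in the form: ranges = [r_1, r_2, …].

ranges = [4.3067, 3.2455, 0.8696, 3.7995]

beam 1: φ=-135°, α=285°
  cosα=0.2588 sinα=-0.9659 | (4,5) | tMaxX 1.2750 tMaxY 0.1656 | tΔX 3.8637 tΔY 1.0353
    t=0.1656 [y] (4,4)
    t=1.2009 [y] (4,3)
    t=1.2750 [x] (5,3)
    t=2.2362 [y] (5,2)
    t=3.2715 [y] (5,1)
    t=4.3067 [y] (5,0) — stop
  → r_1 = 4.3067
beam 2: φ=-45°, α=15°
  cosα=0.9659 sinα=0.2588 | (4,5) | tMaxX 0.3416 tMaxY 3.2455 | tΔX 1.0353 tΔY 3.8637
    t=0.3416 [x] (5,5)
    t=1.3769 [x] (6,5)
    t=2.4122 [x] (7,5)
    t=3.2455 [y] (7,6) — stop
  → r_2 = 3.2455
beam 3: φ=45°, α=105°
  cosα=-0.2588 sinα=0.9659 | (4,5) | tMaxX 2.5887 tMaxY 0.8696 | tΔX 3.8637 tΔY 1.0353
    t=0.8696 [y] (4,6) — stop
  → r_3 = 0.8696
beam 4: φ=135°, α=195°
  cosα=-0.9659 sinα=-0.2588 | (4,5) | tMaxX 0.6936 tMaxY 0.6182 | tΔX 1.0353 tΔY 3.8637
    t=0.6182 [y] (4,4)
    t=0.6936 [x] (3,4)
    t=1.7289 [x] (2,4)
    t=2.7642 [x] (1,4)
    t=3.7995 [x] (0,4) — stop
  → r_4 = 3.7995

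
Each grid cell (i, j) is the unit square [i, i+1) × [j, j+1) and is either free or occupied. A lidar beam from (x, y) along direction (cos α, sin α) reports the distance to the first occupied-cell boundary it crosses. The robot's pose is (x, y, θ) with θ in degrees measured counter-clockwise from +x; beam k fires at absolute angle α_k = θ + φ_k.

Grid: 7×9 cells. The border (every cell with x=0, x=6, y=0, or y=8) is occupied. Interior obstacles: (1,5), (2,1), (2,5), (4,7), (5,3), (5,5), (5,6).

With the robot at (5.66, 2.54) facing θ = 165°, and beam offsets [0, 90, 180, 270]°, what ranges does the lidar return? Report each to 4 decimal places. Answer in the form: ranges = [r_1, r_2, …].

beam 1: φ=0°, α=165°
  dir = (cos 165°, sin 165°) = (-0.9659, 0.2588); from cell (5,2)
  next x-line at t=0.6833, next y-line at t=1.7773; Δt_x=1.0353, Δt_y=3.8637
    x: enter (4,2) at t=0.6833
    x: enter (3,2) at t=1.7186
    y: enter (3,3) at t=1.7773
    x: enter (2,3) at t=2.7538
    x: enter (1,3) at t=3.7891
    x: enter (0,3) at t=4.8244 ← occupied
  → r_1 = 4.8244
beam 2: φ=90°, α=255°
  dir = (cos 255°, sin 255°) = (-0.2588, -0.9659); from cell (5,2)
  next x-line at t=2.5500, next y-line at t=0.5590; Δt_x=3.8637, Δt_y=1.0353
    y: enter (5,1) at t=0.5590
    y: enter (5,0) at t=1.5943 ← occupied
  → r_2 = 1.5943
beam 3: φ=180°, α=345°
  dir = (cos 345°, sin 345°) = (0.9659, -0.2588); from cell (5,2)
  next x-line at t=0.3520, next y-line at t=2.0864; Δt_x=1.0353, Δt_y=3.8637
    x: enter (6,2) at t=0.3520 ← occupied
  → r_3 = 0.3520
beam 4: φ=270°, α=75°
  dir = (cos 75°, sin 75°) = (0.2588, 0.9659); from cell (5,2)
  next x-line at t=1.3137, next y-line at t=0.4762; Δt_x=3.8637, Δt_y=1.0353
    y: enter (5,3) at t=0.4762 ← occupied
  → r_4 = 0.4762

ranges = [4.8244, 1.5943, 0.3520, 0.4762]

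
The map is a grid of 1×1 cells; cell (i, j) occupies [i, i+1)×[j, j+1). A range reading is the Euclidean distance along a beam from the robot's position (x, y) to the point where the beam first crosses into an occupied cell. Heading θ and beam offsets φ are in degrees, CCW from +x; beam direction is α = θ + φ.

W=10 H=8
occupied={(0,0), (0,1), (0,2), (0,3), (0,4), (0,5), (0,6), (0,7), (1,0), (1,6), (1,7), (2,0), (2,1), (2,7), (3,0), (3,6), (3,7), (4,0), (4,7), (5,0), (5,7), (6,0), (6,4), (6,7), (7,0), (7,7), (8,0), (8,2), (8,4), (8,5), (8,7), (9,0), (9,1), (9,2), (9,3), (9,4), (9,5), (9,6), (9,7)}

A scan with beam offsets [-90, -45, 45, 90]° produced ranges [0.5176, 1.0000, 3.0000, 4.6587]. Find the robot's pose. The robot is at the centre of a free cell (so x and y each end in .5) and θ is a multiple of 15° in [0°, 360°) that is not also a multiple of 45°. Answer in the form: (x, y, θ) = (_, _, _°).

(x, y, θ) = (4.5, 1.5, 15°)

Enumerate (i+0.5, j+0.5, θ) over the 41 free cells and 16 admissible headings. For each, cast all 4 beams and compare to the given ranges.
  (7.5, 5.5, 60°): beam 1 = 0.5774 ≠ 0.5176 ✗
  (1.5, 3.5, 150°): beam 1 = 3.0000 ≠ 0.5176 ✗
  (2.5, 3.5, 15°): beam 1 = 1.5529 ≠ 0.5176 ✗
  (6.5, 2.5, 30°): beam 1 = 1.7321 ≠ 0.5176 ✗
  (7.5, 3.5, 300°): beam 1 = 5.0000 ≠ 0.5176 ✗
  …
  (4.5, 1.5, 15°): r_1=0.5176, r_2=1.0000, r_3=3.0000, r_4=4.6587 — all match ✓
No second candidate reproduces the full scan.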